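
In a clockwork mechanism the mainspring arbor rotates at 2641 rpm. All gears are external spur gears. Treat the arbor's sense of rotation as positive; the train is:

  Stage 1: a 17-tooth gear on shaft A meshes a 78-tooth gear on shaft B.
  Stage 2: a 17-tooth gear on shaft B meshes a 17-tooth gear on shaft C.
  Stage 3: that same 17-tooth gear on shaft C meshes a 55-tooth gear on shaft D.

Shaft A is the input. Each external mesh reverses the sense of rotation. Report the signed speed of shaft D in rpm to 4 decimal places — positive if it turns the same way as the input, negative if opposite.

-177.9135 rpm (opposite to input, |ω| = 177.9135 rpm)

Stage 1 [17T→78T]: ω = 2641.0000×17/78 = 575.6026 rpm, dir flips to −; running = −575.6026
Stage 2 [17T→17T]: ω = 575.6026×17/17 = 575.6026 rpm, dir flips to +; running = +575.6026
Stage 3 [17T→55T]: ω = 575.6026×17/55 = 177.9135 rpm, dir flips to −; running = −177.9135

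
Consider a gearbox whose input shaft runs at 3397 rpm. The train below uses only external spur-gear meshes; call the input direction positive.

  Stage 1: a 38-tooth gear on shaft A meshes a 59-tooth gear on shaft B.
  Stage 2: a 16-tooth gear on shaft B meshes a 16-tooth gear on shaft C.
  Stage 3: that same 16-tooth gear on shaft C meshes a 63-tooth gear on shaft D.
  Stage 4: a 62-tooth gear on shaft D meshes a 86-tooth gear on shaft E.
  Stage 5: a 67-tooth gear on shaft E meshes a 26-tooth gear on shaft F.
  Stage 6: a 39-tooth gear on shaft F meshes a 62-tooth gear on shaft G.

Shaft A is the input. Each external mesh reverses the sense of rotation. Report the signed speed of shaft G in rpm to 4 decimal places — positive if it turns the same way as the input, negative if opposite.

+649.3430 rpm (same as input, |ω| = 649.3430 rpm)

Stage 1 [38T→59T]: ω = 3397.0000×38/59 = 2187.8983 rpm, dir flips to −; running = −2187.8983
Stage 2 [16T→16T]: ω = 2187.8983×16/16 = 2187.8983 rpm, dir flips to +; running = +2187.8983
Stage 3 [16T→63T]: ω = 2187.8983×16/63 = 555.6567 rpm, dir flips to −; running = −555.6567
Stage 4 [62T→86T]: ω = 555.6567×62/86 = 400.5897 rpm, dir flips to +; running = +400.5897
Stage 5 [67T→26T]: ω = 400.5897×67/26 = 1032.2889 rpm, dir flips to −; running = −1032.2889
Stage 6 [39T→62T]: ω = 1032.2889×39/62 = 649.3430 rpm, dir flips to +; running = +649.3430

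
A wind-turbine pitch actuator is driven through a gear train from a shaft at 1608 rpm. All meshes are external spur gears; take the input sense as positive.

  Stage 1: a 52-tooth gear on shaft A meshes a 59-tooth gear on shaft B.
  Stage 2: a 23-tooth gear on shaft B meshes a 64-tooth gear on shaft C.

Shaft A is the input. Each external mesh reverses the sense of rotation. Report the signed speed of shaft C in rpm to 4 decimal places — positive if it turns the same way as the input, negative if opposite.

Stage 1 [52T→59T]: ω = 1608.0000×52/59 = 1417.2203 rpm, dir flips to −; running = −1417.2203
Stage 2 [23T→64T]: ω = 1417.2203×23/64 = 509.3136 rpm, dir flips to +; running = +509.3136

+509.3136 rpm (same as input, |ω| = 509.3136 rpm)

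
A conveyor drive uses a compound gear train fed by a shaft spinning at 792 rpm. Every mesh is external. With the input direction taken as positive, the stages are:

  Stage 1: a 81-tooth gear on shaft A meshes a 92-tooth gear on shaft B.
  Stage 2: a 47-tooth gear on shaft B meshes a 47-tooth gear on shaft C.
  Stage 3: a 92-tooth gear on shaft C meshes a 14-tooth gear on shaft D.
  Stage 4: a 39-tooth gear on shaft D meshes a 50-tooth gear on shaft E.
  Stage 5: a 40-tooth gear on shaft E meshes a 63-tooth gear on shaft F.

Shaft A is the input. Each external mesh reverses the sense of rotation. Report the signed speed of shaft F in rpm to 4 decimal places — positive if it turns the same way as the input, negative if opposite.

Stage 1 [81T→92T]: ω = 792.0000×81/92 = 697.3043 rpm, dir flips to −; running = −697.3043
Stage 2 [47T→47T]: ω = 697.3043×47/47 = 697.3043 rpm, dir flips to +; running = +697.3043
Stage 3 [92T→14T]: ω = 697.3043×92/14 = 4582.2857 rpm, dir flips to −; running = −4582.2857
Stage 4 [39T→50T]: ω = 4582.2857×39/50 = 3574.1829 rpm, dir flips to +; running = +3574.1829
Stage 5 [40T→63T]: ω = 3574.1829×40/63 = 2269.3224 rpm, dir flips to −; running = −2269.3224

-2269.3224 rpm (opposite to input, |ω| = 2269.3224 rpm)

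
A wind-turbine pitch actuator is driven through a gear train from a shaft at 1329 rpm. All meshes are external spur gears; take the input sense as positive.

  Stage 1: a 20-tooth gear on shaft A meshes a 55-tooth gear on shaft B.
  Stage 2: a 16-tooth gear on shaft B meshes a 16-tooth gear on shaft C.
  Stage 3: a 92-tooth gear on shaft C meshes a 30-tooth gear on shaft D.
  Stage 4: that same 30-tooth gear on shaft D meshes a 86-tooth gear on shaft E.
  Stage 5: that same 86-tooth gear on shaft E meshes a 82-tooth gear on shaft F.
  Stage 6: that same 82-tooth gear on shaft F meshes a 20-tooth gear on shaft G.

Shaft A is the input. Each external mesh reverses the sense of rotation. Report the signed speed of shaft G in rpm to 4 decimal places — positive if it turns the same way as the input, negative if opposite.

+2223.0545 rpm (same as input, |ω| = 2223.0545 rpm)

Stage 1 [20T→55T]: ω = 1329.0000×20/55 = 483.2727 rpm, dir flips to −; running = −483.2727
Stage 2 [16T→16T]: ω = 483.2727×16/16 = 483.2727 rpm, dir flips to +; running = +483.2727
Stage 3 [92T→30T]: ω = 483.2727×92/30 = 1482.0364 rpm, dir flips to −; running = −1482.0364
Stage 4 [30T→86T]: ω = 1482.0364×30/86 = 516.9894 rpm, dir flips to +; running = +516.9894
Stage 5 [86T→82T]: ω = 516.9894×86/82 = 542.2084 rpm, dir flips to −; running = −542.2084
Stage 6 [82T→20T]: ω = 542.2084×82/20 = 2223.0545 rpm, dir flips to +; running = +2223.0545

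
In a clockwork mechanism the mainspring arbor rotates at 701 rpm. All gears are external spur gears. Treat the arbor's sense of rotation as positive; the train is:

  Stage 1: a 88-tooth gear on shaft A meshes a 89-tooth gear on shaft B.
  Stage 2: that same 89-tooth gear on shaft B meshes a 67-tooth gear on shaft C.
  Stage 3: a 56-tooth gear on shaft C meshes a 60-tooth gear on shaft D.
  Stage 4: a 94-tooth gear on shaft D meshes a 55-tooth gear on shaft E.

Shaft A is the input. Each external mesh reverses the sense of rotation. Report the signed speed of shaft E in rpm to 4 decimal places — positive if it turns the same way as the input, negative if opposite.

+1468.6822 rpm (same as input, |ω| = 1468.6822 rpm)

Stage 1 [88T→89T]: ω = 701.0000×88/89 = 693.1236 rpm, dir flips to −; running = −693.1236
Stage 2 [89T→67T]: ω = 693.1236×89/67 = 920.7164 rpm, dir flips to +; running = +920.7164
Stage 3 [56T→60T]: ω = 920.7164×56/60 = 859.3353 rpm, dir flips to −; running = −859.3353
Stage 4 [94T→55T]: ω = 859.3353×94/55 = 1468.6822 rpm, dir flips to +; running = +1468.6822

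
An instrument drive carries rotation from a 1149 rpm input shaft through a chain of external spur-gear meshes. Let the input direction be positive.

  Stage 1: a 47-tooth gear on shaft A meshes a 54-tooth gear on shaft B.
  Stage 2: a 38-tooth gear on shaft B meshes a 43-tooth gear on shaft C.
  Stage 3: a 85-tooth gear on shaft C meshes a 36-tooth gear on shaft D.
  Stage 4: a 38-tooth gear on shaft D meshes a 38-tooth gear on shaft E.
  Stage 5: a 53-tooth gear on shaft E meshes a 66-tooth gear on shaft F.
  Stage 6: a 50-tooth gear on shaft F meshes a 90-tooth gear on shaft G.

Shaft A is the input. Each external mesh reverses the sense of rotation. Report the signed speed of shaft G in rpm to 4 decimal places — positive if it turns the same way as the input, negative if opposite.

+930.9259 rpm (same as input, |ω| = 930.9259 rpm)

Stage 1 [47T→54T]: ω = 1149.0000×47/54 = 1000.0556 rpm, dir flips to −; running = −1000.0556
Stage 2 [38T→43T]: ω = 1000.0556×38/43 = 883.7700 rpm, dir flips to +; running = +883.7700
Stage 3 [85T→36T]: ω = 883.7700×85/36 = 2086.6792 rpm, dir flips to −; running = −2086.6792
Stage 4 [38T→38T]: ω = 2086.6792×38/38 = 2086.6792 rpm, dir flips to +; running = +2086.6792
Stage 5 [53T→66T]: ω = 2086.6792×53/66 = 1675.6667 rpm, dir flips to −; running = −1675.6667
Stage 6 [50T→90T]: ω = 1675.6667×50/90 = 930.9259 rpm, dir flips to +; running = +930.9259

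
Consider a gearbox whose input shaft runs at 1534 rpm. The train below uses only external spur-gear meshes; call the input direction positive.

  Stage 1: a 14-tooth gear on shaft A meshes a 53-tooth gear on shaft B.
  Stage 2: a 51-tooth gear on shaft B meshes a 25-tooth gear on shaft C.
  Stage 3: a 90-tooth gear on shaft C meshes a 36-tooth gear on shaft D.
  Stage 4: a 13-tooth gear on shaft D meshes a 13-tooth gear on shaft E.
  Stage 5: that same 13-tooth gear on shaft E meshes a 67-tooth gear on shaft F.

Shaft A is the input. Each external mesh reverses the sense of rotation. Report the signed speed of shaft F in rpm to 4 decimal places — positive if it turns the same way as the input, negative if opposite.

Stage 1 [14T→53T]: ω = 1534.0000×14/53 = 405.2075 rpm, dir flips to −; running = −405.2075
Stage 2 [51T→25T]: ω = 405.2075×51/25 = 826.6234 rpm, dir flips to +; running = +826.6234
Stage 3 [90T→36T]: ω = 826.6234×90/36 = 2066.5585 rpm, dir flips to −; running = −2066.5585
Stage 4 [13T→13T]: ω = 2066.5585×13/13 = 2066.5585 rpm, dir flips to +; running = +2066.5585
Stage 5 [13T→67T]: ω = 2066.5585×13/67 = 400.9740 rpm, dir flips to −; running = −400.9740

-400.9740 rpm (opposite to input, |ω| = 400.9740 rpm)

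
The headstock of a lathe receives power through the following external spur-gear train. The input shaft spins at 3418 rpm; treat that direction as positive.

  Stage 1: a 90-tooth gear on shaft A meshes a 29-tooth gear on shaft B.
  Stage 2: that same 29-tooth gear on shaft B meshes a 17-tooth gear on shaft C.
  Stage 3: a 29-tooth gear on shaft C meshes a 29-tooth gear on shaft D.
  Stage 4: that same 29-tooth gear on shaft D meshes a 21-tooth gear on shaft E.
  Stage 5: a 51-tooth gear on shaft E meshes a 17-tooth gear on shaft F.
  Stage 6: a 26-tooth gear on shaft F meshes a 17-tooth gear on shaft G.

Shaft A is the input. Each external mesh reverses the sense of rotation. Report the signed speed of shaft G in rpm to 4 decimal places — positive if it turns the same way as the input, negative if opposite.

+114654.2165 rpm (same as input, |ω| = 114654.2165 rpm)

Stage 1 [90T→29T]: ω = 3418.0000×90/29 = 10607.5862 rpm, dir flips to −; running = −10607.5862
Stage 2 [29T→17T]: ω = 10607.5862×29/17 = 18095.2941 rpm, dir flips to +; running = +18095.2941
Stage 3 [29T→29T]: ω = 18095.2941×29/29 = 18095.2941 rpm, dir flips to −; running = −18095.2941
Stage 4 [29T→21T]: ω = 18095.2941×29/21 = 24988.7395 rpm, dir flips to +; running = +24988.7395
Stage 5 [51T→17T]: ω = 24988.7395×51/17 = 74966.2185 rpm, dir flips to −; running = −74966.2185
Stage 6 [26T→17T]: ω = 74966.2185×26/17 = 114654.2165 rpm, dir flips to +; running = +114654.2165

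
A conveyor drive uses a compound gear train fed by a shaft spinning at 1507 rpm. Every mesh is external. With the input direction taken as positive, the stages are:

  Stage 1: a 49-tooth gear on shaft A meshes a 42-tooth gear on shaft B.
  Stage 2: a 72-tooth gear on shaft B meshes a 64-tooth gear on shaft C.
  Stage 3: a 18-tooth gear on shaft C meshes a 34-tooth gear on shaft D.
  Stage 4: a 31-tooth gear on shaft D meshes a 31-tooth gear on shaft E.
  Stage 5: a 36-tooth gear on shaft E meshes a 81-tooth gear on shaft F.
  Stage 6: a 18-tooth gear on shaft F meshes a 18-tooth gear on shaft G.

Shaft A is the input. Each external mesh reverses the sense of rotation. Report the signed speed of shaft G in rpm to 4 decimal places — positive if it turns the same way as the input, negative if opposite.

Stage 1 [49T→42T]: ω = 1507.0000×49/42 = 1758.1667 rpm, dir flips to −; running = −1758.1667
Stage 2 [72T→64T]: ω = 1758.1667×72/64 = 1977.9375 rpm, dir flips to +; running = +1977.9375
Stage 3 [18T→34T]: ω = 1977.9375×18/34 = 1047.1434 rpm, dir flips to −; running = −1047.1434
Stage 4 [31T→31T]: ω = 1047.1434×31/31 = 1047.1434 rpm, dir flips to +; running = +1047.1434
Stage 5 [36T→81T]: ω = 1047.1434×36/81 = 465.3971 rpm, dir flips to −; running = −465.3971
Stage 6 [18T→18T]: ω = 465.3971×18/18 = 465.3971 rpm, dir flips to +; running = +465.3971

+465.3971 rpm (same as input, |ω| = 465.3971 rpm)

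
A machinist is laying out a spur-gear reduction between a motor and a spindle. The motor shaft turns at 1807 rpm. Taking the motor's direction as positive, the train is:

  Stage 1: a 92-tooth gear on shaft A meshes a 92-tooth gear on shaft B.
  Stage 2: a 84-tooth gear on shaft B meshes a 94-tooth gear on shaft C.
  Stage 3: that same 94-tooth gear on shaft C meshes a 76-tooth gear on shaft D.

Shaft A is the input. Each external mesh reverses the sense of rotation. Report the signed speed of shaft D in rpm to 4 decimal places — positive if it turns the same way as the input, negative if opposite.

Stage 1 [92T→92T]: ω = 1807.0000×92/92 = 1807.0000 rpm, dir flips to −; running = −1807.0000
Stage 2 [84T→94T]: ω = 1807.0000×84/94 = 1614.7660 rpm, dir flips to +; running = +1614.7660
Stage 3 [94T→76T]: ω = 1614.7660×94/76 = 1997.2105 rpm, dir flips to −; running = −1997.2105

-1997.2105 rpm (opposite to input, |ω| = 1997.2105 rpm)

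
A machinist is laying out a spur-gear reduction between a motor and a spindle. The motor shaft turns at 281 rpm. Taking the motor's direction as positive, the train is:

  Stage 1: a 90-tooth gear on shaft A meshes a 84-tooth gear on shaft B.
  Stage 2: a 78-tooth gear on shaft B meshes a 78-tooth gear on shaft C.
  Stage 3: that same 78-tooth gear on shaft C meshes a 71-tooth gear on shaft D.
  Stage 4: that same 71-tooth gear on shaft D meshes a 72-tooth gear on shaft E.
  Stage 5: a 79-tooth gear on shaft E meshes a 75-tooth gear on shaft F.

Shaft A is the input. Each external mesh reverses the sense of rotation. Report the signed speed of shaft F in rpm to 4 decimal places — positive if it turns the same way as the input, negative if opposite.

-343.5560 rpm (opposite to input, |ω| = 343.5560 rpm)

Stage 1 [90T→84T]: ω = 281.0000×90/84 = 301.0714 rpm, dir flips to −; running = −301.0714
Stage 2 [78T→78T]: ω = 301.0714×78/78 = 301.0714 rpm, dir flips to +; running = +301.0714
Stage 3 [78T→71T]: ω = 301.0714×78/71 = 330.7545 rpm, dir flips to −; running = −330.7545
Stage 4 [71T→72T]: ω = 330.7545×71/72 = 326.1607 rpm, dir flips to +; running = +326.1607
Stage 5 [79T→75T]: ω = 326.1607×79/75 = 343.5560 rpm, dir flips to −; running = −343.5560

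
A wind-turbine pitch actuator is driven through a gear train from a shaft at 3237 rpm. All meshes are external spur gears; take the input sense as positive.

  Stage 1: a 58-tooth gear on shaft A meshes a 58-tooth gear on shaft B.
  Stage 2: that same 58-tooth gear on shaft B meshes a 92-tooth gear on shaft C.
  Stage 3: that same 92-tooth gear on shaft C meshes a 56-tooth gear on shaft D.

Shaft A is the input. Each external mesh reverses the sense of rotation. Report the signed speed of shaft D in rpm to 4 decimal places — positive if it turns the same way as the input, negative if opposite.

-3352.6071 rpm (opposite to input, |ω| = 3352.6071 rpm)

Stage 1 [58T→58T]: ω = 3237.0000×58/58 = 3237.0000 rpm, dir flips to −; running = −3237.0000
Stage 2 [58T→92T]: ω = 3237.0000×58/92 = 2040.7174 rpm, dir flips to +; running = +2040.7174
Stage 3 [92T→56T]: ω = 2040.7174×92/56 = 3352.6071 rpm, dir flips to −; running = −3352.6071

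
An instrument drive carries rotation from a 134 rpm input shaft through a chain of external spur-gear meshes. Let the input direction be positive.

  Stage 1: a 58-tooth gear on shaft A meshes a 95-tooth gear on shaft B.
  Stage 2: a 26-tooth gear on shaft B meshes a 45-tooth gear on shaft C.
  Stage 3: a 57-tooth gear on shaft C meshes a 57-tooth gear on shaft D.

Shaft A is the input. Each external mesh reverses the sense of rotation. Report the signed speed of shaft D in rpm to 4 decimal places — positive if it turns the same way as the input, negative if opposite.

-47.2683 rpm (opposite to input, |ω| = 47.2683 rpm)

Stage 1 [58T→95T]: ω = 134.0000×58/95 = 81.8105 rpm, dir flips to −; running = −81.8105
Stage 2 [26T→45T]: ω = 81.8105×26/45 = 47.2683 rpm, dir flips to +; running = +47.2683
Stage 3 [57T→57T]: ω = 47.2683×57/57 = 47.2683 rpm, dir flips to −; running = −47.2683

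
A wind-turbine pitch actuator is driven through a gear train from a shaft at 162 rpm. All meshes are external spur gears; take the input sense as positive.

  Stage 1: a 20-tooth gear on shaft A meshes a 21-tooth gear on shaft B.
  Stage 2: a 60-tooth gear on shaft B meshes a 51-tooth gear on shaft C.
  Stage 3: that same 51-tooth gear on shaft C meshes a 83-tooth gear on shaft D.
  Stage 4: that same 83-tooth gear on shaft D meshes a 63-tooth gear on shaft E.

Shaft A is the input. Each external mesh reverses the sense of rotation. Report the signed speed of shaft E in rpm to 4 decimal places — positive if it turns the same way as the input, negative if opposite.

+146.9388 rpm (same as input, |ω| = 146.9388 rpm)

Stage 1 [20T→21T]: ω = 162.0000×20/21 = 154.2857 rpm, dir flips to −; running = −154.2857
Stage 2 [60T→51T]: ω = 154.2857×60/51 = 181.5126 rpm, dir flips to +; running = +181.5126
Stage 3 [51T→83T]: ω = 181.5126×51/83 = 111.5318 rpm, dir flips to −; running = −111.5318
Stage 4 [83T→63T]: ω = 111.5318×83/63 = 146.9388 rpm, dir flips to +; running = +146.9388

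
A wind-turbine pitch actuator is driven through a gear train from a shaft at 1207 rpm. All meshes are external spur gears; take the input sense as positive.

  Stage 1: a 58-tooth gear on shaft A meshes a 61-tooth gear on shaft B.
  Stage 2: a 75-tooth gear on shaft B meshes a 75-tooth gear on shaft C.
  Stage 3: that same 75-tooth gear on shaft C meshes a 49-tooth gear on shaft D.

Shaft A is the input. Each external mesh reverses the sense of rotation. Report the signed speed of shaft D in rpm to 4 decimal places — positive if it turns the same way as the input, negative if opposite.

Stage 1 [58T→61T]: ω = 1207.0000×58/61 = 1147.6393 rpm, dir flips to −; running = −1147.6393
Stage 2 [75T→75T]: ω = 1147.6393×75/75 = 1147.6393 rpm, dir flips to +; running = +1147.6393
Stage 3 [75T→49T]: ω = 1147.6393×75/49 = 1756.5908 rpm, dir flips to −; running = −1756.5908

-1756.5908 rpm (opposite to input, |ω| = 1756.5908 rpm)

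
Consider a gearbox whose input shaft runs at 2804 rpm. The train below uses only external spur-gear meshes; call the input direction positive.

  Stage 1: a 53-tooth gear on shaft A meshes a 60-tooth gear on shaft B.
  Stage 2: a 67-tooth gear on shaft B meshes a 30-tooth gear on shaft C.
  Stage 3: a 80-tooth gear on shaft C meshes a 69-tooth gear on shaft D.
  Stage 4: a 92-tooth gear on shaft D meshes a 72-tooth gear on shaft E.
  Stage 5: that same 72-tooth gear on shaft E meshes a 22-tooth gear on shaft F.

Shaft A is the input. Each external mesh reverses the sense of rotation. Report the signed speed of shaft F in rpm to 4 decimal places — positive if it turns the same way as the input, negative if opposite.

-26820.2128 rpm (opposite to input, |ω| = 26820.2128 rpm)

Stage 1 [53T→60T]: ω = 2804.0000×53/60 = 2476.8667 rpm, dir flips to −; running = −2476.8667
Stage 2 [67T→30T]: ω = 2476.8667×67/30 = 5531.6689 rpm, dir flips to +; running = +5531.6689
Stage 3 [80T→69T]: ω = 5531.6689×80/69 = 6413.5291 rpm, dir flips to −; running = −6413.5291
Stage 4 [92T→72T]: ω = 6413.5291×92/72 = 8195.0650 rpm, dir flips to +; running = +8195.0650
Stage 5 [72T→22T]: ω = 8195.0650×72/22 = 26820.2128 rpm, dir flips to −; running = −26820.2128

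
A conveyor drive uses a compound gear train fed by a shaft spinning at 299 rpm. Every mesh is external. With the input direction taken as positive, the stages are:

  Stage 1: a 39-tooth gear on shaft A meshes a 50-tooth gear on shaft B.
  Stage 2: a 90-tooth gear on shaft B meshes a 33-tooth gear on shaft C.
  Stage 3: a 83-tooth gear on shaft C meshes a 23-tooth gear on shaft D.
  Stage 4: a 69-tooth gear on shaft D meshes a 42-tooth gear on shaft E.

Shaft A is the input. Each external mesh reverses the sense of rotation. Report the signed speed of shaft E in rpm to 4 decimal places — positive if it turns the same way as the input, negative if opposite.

+3770.8948 rpm (same as input, |ω| = 3770.8948 rpm)

Stage 1 [39T→50T]: ω = 299.0000×39/50 = 233.2200 rpm, dir flips to −; running = −233.2200
Stage 2 [90T→33T]: ω = 233.2200×90/33 = 636.0545 rpm, dir flips to +; running = +636.0545
Stage 3 [83T→23T]: ω = 636.0545×83/23 = 2295.3273 rpm, dir flips to −; running = −2295.3273
Stage 4 [69T→42T]: ω = 2295.3273×69/42 = 3770.8948 rpm, dir flips to +; running = +3770.8948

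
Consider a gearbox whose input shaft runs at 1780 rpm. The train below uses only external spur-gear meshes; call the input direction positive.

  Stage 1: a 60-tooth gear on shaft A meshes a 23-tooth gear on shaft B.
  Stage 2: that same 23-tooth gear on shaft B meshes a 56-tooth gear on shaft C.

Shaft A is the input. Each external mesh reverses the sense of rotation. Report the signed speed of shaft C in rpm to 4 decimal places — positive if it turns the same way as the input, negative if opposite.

Stage 1 [60T→23T]: ω = 1780.0000×60/23 = 4643.4783 rpm, dir flips to −; running = −4643.4783
Stage 2 [23T→56T]: ω = 4643.4783×23/56 = 1907.1429 rpm, dir flips to +; running = +1907.1429

+1907.1429 rpm (same as input, |ω| = 1907.1429 rpm)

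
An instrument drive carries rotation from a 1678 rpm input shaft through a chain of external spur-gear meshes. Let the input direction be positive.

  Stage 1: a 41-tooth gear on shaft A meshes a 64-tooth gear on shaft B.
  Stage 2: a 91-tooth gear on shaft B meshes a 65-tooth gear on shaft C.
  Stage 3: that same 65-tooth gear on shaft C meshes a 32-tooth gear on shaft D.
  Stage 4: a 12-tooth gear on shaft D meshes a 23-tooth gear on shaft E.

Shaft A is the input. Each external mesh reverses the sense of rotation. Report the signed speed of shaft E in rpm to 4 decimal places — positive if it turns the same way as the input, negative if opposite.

Stage 1 [41T→64T]: ω = 1678.0000×41/64 = 1074.9688 rpm, dir flips to −; running = −1074.9688
Stage 2 [91T→65T]: ω = 1074.9688×91/65 = 1504.9562 rpm, dir flips to +; running = +1504.9562
Stage 3 [65T→32T]: ω = 1504.9562×65/32 = 3056.9424 rpm, dir flips to −; running = −3056.9424
Stage 4 [12T→23T]: ω = 3056.9424×12/23 = 1594.9265 rpm, dir flips to +; running = +1594.9265

+1594.9265 rpm (same as input, |ω| = 1594.9265 rpm)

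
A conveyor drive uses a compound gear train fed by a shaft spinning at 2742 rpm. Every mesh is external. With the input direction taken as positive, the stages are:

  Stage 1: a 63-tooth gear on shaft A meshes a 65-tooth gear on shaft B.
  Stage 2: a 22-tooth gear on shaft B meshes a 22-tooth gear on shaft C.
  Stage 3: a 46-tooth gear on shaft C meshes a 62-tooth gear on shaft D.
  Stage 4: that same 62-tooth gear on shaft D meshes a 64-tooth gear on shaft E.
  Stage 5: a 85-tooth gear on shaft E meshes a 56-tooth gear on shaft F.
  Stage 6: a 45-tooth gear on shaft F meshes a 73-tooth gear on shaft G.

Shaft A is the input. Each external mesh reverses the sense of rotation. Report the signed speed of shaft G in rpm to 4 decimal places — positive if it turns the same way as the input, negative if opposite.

Stage 1 [63T→65T]: ω = 2742.0000×63/65 = 2657.6308 rpm, dir flips to −; running = −2657.6308
Stage 2 [22T→22T]: ω = 2657.6308×22/22 = 2657.6308 rpm, dir flips to +; running = +2657.6308
Stage 3 [46T→62T]: ω = 2657.6308×46/62 = 1971.7906 rpm, dir flips to −; running = −1971.7906
Stage 4 [62T→64T]: ω = 1971.7906×62/64 = 1910.1721 rpm, dir flips to +; running = +1910.1721
Stage 5 [85T→56T]: ω = 1910.1721×85/56 = 2899.3684 rpm, dir flips to −; running = −2899.3684
Stage 6 [45T→73T]: ω = 2899.3684×45/73 = 1787.2819 rpm, dir flips to +; running = +1787.2819

+1787.2819 rpm (same as input, |ω| = 1787.2819 rpm)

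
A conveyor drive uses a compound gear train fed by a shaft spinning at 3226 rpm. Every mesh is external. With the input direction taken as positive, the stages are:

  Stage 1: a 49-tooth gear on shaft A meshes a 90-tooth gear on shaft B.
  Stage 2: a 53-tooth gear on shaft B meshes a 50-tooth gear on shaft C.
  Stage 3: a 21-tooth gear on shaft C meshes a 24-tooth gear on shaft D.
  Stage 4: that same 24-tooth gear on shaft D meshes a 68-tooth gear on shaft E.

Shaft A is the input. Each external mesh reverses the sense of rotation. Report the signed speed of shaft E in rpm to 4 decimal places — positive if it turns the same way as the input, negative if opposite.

+574.9554 rpm (same as input, |ω| = 574.9554 rpm)

Stage 1 [49T→90T]: ω = 3226.0000×49/90 = 1756.3778 rpm, dir flips to −; running = −1756.3778
Stage 2 [53T→50T]: ω = 1756.3778×53/50 = 1861.7604 rpm, dir flips to +; running = +1861.7604
Stage 3 [21T→24T]: ω = 1861.7604×21/24 = 1629.0404 rpm, dir flips to −; running = −1629.0404
Stage 4 [24T→68T]: ω = 1629.0404×24/68 = 574.9554 rpm, dir flips to +; running = +574.9554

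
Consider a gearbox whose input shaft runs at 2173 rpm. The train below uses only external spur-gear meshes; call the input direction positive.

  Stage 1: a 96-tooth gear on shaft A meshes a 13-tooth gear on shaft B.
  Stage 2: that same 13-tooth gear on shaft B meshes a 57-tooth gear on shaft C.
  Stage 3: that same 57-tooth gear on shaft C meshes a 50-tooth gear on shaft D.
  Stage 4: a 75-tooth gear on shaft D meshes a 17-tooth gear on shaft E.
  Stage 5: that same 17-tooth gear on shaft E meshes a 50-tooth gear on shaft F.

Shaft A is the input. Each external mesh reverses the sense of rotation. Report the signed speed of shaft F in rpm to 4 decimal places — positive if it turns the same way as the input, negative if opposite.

Stage 1 [96T→13T]: ω = 2173.0000×96/13 = 16046.7692 rpm, dir flips to −; running = −16046.7692
Stage 2 [13T→57T]: ω = 16046.7692×13/57 = 3659.7895 rpm, dir flips to +; running = +3659.7895
Stage 3 [57T→50T]: ω = 3659.7895×57/50 = 4172.1600 rpm, dir flips to −; running = −4172.1600
Stage 4 [75T→17T]: ω = 4172.1600×75/17 = 18406.5882 rpm, dir flips to +; running = +18406.5882
Stage 5 [17T→50T]: ω = 18406.5882×17/50 = 6258.2400 rpm, dir flips to −; running = −6258.2400

-6258.2400 rpm (opposite to input, |ω| = 6258.2400 rpm)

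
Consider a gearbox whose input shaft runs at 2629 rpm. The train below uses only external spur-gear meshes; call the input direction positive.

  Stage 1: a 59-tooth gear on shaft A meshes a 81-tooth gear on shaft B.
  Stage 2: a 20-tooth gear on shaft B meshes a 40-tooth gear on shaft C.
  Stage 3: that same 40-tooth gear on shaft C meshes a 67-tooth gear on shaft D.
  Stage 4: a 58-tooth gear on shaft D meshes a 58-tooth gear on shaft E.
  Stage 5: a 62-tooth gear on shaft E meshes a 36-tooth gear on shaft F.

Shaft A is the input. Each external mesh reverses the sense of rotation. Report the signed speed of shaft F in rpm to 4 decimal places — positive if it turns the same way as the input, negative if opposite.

-984.4688 rpm (opposite to input, |ω| = 984.4688 rpm)

Stage 1 [59T→81T]: ω = 2629.0000×59/81 = 1914.9506 rpm, dir flips to −; running = −1914.9506
Stage 2 [20T→40T]: ω = 1914.9506×20/40 = 957.4753 rpm, dir flips to +; running = +957.4753
Stage 3 [40T→67T]: ω = 957.4753×40/67 = 571.6270 rpm, dir flips to −; running = −571.6270
Stage 4 [58T→58T]: ω = 571.6270×58/58 = 571.6270 rpm, dir flips to +; running = +571.6270
Stage 5 [62T→36T]: ω = 571.6270×62/36 = 984.4688 rpm, dir flips to −; running = −984.4688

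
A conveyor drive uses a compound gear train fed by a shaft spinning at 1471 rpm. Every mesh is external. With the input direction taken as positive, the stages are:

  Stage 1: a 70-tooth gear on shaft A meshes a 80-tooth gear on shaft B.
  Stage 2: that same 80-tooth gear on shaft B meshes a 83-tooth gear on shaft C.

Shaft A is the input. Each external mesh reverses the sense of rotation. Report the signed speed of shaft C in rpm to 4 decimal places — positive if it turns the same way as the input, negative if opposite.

Stage 1 [70T→80T]: ω = 1471.0000×70/80 = 1287.1250 rpm, dir flips to −; running = −1287.1250
Stage 2 [80T→83T]: ω = 1287.1250×80/83 = 1240.6024 rpm, dir flips to +; running = +1240.6024

+1240.6024 rpm (same as input, |ω| = 1240.6024 rpm)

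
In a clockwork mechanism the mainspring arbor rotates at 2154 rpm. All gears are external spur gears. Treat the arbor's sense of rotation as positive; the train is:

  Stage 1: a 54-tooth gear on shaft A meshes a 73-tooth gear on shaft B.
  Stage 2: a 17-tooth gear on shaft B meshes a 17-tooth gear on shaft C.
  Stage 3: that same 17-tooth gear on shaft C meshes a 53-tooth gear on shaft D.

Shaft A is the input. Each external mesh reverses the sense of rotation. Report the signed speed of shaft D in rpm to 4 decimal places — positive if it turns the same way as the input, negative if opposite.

Stage 1 [54T→73T]: ω = 2154.0000×54/73 = 1593.3699 rpm, dir flips to −; running = −1593.3699
Stage 2 [17T→17T]: ω = 1593.3699×17/17 = 1593.3699 rpm, dir flips to +; running = +1593.3699
Stage 3 [17T→53T]: ω = 1593.3699×17/53 = 511.0809 rpm, dir flips to −; running = −511.0809

-511.0809 rpm (opposite to input, |ω| = 511.0809 rpm)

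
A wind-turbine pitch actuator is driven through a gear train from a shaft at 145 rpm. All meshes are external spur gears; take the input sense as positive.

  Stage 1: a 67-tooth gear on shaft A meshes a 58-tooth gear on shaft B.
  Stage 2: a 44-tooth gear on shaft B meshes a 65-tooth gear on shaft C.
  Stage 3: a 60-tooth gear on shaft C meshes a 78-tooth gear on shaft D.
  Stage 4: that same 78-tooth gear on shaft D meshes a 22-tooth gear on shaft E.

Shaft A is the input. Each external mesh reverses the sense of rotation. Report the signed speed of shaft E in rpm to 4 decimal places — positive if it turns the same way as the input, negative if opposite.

+309.2308 rpm (same as input, |ω| = 309.2308 rpm)

Stage 1 [67T→58T]: ω = 145.0000×67/58 = 167.5000 rpm, dir flips to −; running = −167.5000
Stage 2 [44T→65T]: ω = 167.5000×44/65 = 113.3846 rpm, dir flips to +; running = +113.3846
Stage 3 [60T→78T]: ω = 113.3846×60/78 = 87.2189 rpm, dir flips to −; running = −87.2189
Stage 4 [78T→22T]: ω = 87.2189×78/22 = 309.2308 rpm, dir flips to +; running = +309.2308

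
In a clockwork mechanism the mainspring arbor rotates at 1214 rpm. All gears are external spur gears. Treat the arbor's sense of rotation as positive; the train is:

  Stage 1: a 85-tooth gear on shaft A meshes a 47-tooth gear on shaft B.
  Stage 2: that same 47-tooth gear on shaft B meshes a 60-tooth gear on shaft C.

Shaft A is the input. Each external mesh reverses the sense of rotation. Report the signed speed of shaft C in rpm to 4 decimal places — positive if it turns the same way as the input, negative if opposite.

Stage 1 [85T→47T]: ω = 1214.0000×85/47 = 2195.5319 rpm, dir flips to −; running = −2195.5319
Stage 2 [47T→60T]: ω = 2195.5319×47/60 = 1719.8333 rpm, dir flips to +; running = +1719.8333

+1719.8333 rpm (same as input, |ω| = 1719.8333 rpm)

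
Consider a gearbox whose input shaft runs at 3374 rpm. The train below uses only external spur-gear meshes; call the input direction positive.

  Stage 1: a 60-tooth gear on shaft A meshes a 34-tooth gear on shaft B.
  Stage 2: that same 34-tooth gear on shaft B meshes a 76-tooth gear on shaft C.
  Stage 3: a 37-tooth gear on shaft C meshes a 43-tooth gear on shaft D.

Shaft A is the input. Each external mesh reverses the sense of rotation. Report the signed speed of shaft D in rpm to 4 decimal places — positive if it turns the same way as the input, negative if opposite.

Stage 1 [60T→34T]: ω = 3374.0000×60/34 = 5954.1176 rpm, dir flips to −; running = −5954.1176
Stage 2 [34T→76T]: ω = 5954.1176×34/76 = 2663.6842 rpm, dir flips to +; running = +2663.6842
Stage 3 [37T→43T]: ω = 2663.6842×37/43 = 2292.0073 rpm, dir flips to −; running = −2292.0073

-2292.0073 rpm (opposite to input, |ω| = 2292.0073 rpm)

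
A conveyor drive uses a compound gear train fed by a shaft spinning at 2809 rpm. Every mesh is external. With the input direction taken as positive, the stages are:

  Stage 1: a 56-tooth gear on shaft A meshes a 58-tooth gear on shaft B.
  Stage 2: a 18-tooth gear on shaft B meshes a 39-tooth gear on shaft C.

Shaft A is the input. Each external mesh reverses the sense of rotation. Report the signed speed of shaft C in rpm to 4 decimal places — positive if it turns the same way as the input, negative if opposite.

+1251.7560 rpm (same as input, |ω| = 1251.7560 rpm)

Stage 1 [56T→58T]: ω = 2809.0000×56/58 = 2712.1379 rpm, dir flips to −; running = −2712.1379
Stage 2 [18T→39T]: ω = 2712.1379×18/39 = 1251.7560 rpm, dir flips to +; running = +1251.7560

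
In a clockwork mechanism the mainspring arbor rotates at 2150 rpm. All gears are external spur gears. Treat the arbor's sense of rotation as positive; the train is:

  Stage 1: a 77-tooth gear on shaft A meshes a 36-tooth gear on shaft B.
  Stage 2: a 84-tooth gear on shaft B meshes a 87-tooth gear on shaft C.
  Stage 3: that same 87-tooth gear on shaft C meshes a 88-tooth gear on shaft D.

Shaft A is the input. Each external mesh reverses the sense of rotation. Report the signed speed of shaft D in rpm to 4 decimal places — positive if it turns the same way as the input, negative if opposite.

-4389.5833 rpm (opposite to input, |ω| = 4389.5833 rpm)

Stage 1 [77T→36T]: ω = 2150.0000×77/36 = 4598.6111 rpm, dir flips to −; running = −4598.6111
Stage 2 [84T→87T]: ω = 4598.6111×84/87 = 4440.0383 rpm, dir flips to +; running = +4440.0383
Stage 3 [87T→88T]: ω = 4440.0383×87/88 = 4389.5833 rpm, dir flips to −; running = −4389.5833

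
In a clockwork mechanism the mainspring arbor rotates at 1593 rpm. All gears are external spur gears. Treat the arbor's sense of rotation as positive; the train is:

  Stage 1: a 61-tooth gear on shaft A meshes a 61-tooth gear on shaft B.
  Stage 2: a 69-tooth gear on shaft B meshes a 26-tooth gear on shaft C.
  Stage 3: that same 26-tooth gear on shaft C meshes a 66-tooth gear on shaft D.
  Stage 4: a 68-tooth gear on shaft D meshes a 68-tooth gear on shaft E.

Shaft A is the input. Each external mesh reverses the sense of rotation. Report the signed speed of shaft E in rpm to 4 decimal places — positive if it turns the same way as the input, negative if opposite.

Stage 1 [61T→61T]: ω = 1593.0000×61/61 = 1593.0000 rpm, dir flips to −; running = −1593.0000
Stage 2 [69T→26T]: ω = 1593.0000×69/26 = 4227.5769 rpm, dir flips to +; running = +4227.5769
Stage 3 [26T→66T]: ω = 4227.5769×26/66 = 1665.4091 rpm, dir flips to −; running = −1665.4091
Stage 4 [68T→68T]: ω = 1665.4091×68/68 = 1665.4091 rpm, dir flips to +; running = +1665.4091

+1665.4091 rpm (same as input, |ω| = 1665.4091 rpm)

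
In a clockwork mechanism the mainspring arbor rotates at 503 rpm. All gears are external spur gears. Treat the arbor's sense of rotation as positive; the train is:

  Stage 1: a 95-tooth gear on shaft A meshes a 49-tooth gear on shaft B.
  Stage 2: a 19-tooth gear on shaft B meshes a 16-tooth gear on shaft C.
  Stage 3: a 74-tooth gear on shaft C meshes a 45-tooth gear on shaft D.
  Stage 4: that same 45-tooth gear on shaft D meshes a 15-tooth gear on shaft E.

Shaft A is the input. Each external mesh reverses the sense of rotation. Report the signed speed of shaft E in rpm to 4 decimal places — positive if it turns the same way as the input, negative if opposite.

+5713.0706 rpm (same as input, |ω| = 5713.0706 rpm)

Stage 1 [95T→49T]: ω = 503.0000×95/49 = 975.2041 rpm, dir flips to −; running = −975.2041
Stage 2 [19T→16T]: ω = 975.2041×19/16 = 1158.0548 rpm, dir flips to +; running = +1158.0548
Stage 3 [74T→45T]: ω = 1158.0548×74/45 = 1904.3569 rpm, dir flips to −; running = −1904.3569
Stage 4 [45T→15T]: ω = 1904.3569×45/15 = 5713.0706 rpm, dir flips to +; running = +5713.0706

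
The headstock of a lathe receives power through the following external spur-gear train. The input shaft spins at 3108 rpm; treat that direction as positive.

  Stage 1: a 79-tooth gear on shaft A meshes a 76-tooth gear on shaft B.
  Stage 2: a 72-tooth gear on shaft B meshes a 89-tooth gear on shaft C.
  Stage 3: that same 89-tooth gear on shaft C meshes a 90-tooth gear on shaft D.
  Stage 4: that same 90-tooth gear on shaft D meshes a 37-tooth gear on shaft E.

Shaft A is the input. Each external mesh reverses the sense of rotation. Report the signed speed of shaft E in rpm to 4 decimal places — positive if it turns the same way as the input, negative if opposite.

Stage 1 [79T→76T]: ω = 3108.0000×79/76 = 3230.6842 rpm, dir flips to −; running = −3230.6842
Stage 2 [72T→89T]: ω = 3230.6842×72/89 = 2613.5872 rpm, dir flips to +; running = +2613.5872
Stage 3 [89T→90T]: ω = 2613.5872×89/90 = 2584.5474 rpm, dir flips to −; running = −2584.5474
Stage 4 [90T→37T]: ω = 2584.5474×90/37 = 6286.7368 rpm, dir flips to +; running = +6286.7368

+6286.7368 rpm (same as input, |ω| = 6286.7368 rpm)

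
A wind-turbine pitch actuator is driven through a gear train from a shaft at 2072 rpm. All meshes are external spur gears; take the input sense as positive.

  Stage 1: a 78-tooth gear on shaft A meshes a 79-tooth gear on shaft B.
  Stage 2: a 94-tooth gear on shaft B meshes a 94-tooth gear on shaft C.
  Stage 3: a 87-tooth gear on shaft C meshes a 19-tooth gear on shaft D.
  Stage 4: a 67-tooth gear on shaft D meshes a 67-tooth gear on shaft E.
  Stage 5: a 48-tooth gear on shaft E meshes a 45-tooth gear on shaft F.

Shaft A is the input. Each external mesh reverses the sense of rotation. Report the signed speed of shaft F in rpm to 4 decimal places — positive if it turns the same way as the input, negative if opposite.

Stage 1 [78T→79T]: ω = 2072.0000×78/79 = 2045.7722 rpm, dir flips to −; running = −2045.7722
Stage 2 [94T→94T]: ω = 2045.7722×94/94 = 2045.7722 rpm, dir flips to +; running = +2045.7722
Stage 3 [87T→19T]: ω = 2045.7722×87/19 = 9367.4830 rpm, dir flips to −; running = −9367.4830
Stage 4 [67T→67T]: ω = 9367.4830×67/67 = 9367.4830 rpm, dir flips to +; running = +9367.4830
Stage 5 [48T→45T]: ω = 9367.4830×48/45 = 9991.9819 rpm, dir flips to −; running = −9991.9819

-9991.9819 rpm (opposite to input, |ω| = 9991.9819 rpm)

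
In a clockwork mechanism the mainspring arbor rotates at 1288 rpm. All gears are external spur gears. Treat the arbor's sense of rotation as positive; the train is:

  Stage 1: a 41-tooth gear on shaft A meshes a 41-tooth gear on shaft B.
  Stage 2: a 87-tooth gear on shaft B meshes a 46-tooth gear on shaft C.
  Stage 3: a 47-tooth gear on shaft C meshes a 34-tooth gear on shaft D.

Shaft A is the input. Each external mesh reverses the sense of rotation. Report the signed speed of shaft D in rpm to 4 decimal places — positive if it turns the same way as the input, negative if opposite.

Stage 1 [41T→41T]: ω = 1288.0000×41/41 = 1288.0000 rpm, dir flips to −; running = −1288.0000
Stage 2 [87T→46T]: ω = 1288.0000×87/46 = 2436.0000 rpm, dir flips to +; running = +2436.0000
Stage 3 [47T→34T]: ω = 2436.0000×47/34 = 3367.4118 rpm, dir flips to −; running = −3367.4118

-3367.4118 rpm (opposite to input, |ω| = 3367.4118 rpm)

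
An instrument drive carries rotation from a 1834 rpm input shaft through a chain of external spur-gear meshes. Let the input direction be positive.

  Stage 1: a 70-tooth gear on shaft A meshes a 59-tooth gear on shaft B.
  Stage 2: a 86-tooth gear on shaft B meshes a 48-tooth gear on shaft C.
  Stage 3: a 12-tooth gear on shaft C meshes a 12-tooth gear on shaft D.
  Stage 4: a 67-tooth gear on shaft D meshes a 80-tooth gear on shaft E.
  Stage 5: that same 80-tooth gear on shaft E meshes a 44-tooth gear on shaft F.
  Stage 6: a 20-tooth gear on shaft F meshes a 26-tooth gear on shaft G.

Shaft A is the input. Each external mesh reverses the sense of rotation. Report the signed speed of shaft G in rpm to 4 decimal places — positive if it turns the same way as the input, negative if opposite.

+4566.4778 rpm (same as input, |ω| = 4566.4778 rpm)

Stage 1 [70T→59T]: ω = 1834.0000×70/59 = 2175.9322 rpm, dir flips to −; running = −2175.9322
Stage 2 [86T→48T]: ω = 2175.9322×86/48 = 3898.5452 rpm, dir flips to +; running = +3898.5452
Stage 3 [12T→12T]: ω = 3898.5452×12/12 = 3898.5452 rpm, dir flips to −; running = −3898.5452
Stage 4 [67T→80T]: ω = 3898.5452×67/80 = 3265.0316 rpm, dir flips to +; running = +3265.0316
Stage 5 [80T→44T]: ω = 3265.0316×80/44 = 5936.4211 rpm, dir flips to −; running = −5936.4211
Stage 6 [20T→26T]: ω = 5936.4211×20/26 = 4566.4778 rpm, dir flips to +; running = +4566.4778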